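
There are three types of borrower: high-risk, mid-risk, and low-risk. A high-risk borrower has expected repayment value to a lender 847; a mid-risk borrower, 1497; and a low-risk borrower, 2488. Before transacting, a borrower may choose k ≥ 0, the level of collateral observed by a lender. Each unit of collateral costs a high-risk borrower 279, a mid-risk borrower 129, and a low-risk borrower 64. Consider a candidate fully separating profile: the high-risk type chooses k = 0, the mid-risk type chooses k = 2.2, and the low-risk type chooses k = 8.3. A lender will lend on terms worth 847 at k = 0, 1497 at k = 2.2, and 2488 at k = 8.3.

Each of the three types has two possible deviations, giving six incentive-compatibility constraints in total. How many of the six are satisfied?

4

High-risk (own payoff 847): to k=2.2 gives 1497 − 279×2.2 = 883.2 → profitable ✗; to k=8.3 gives 2488 − 279×8.3 = 172.3 → no gain ✓.
Mid-risk (own payoff 1497 − 129×2.2 = 1213.2): to k=0 gives 847 → no gain ✓; to k=8.3 gives 2488 − 129×8.3 = 1417.3 → profitable ✗.
Low-risk (own payoff 2488 − 64×8.3 = 1956.8): to k=0 gives 847 → no gain ✓; to k=2.2 gives 1497 − 64×2.2 = 1356.2 → no gain ✓.
4 of the 6 constraints hold; not an equilibrium.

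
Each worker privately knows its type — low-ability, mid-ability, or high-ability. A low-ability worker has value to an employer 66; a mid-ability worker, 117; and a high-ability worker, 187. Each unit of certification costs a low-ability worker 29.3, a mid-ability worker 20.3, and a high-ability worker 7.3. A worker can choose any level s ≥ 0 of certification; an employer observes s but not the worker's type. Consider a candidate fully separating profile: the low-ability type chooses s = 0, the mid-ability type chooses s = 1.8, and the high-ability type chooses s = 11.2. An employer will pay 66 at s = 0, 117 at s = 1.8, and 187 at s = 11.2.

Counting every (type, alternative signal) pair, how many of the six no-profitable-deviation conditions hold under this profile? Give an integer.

Low-ability (own payoff 66): to s=1.8 gives 117 − 29.3×1.8 = 64.26 → no gain ✓; to s=11.2 gives 187 − 29.3×11.2 = -141.16 → no gain ✓.
High-ability (own payoff 187 − 7.3×11.2 = 105.24): to s=0 gives 66 → no gain ✓; to s=1.8 gives 117 − 7.3×1.8 = 103.86 → no gain ✓.
Mid-ability (own payoff 117 − 20.3×1.8 = 80.46): to s=0 gives 66 → no gain ✓; to s=11.2 gives 187 − 20.3×11.2 = -40.36 → no gain ✓.
6 of the 6 constraints hold; this profile is a separating equilibrium.

6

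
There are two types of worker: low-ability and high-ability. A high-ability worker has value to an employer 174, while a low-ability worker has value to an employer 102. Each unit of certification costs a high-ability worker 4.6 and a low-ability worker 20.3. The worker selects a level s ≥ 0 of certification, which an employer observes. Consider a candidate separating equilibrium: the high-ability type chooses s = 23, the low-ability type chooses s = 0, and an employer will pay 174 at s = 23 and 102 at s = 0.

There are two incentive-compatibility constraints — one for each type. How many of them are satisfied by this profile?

High-ability type: signal → 174 − 4.6 × 23 = 68.2; deviate to 0 → 102. IC fails (68.2 < 102).
Low-ability type: stay at 0 → 102; mimic → 174 − 20.3 × 23 = -292.9. IC holds (102 ≥ -292.9).
1 of 2 constraints hold, so this profile is not an equilibrium.

1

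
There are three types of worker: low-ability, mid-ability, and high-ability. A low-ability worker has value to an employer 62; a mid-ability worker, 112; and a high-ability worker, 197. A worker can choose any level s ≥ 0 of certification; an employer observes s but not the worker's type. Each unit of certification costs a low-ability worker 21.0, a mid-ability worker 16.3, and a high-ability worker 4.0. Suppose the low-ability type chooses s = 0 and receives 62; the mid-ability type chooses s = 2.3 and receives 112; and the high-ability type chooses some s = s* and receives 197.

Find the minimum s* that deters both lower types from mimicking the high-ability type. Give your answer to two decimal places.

Low-ability type (on-path payoff 62) won't mimic when 62 ≥ 197 − 21.0·s*, i.e. s* ≥ 6.43.
Mid-ability type (on-path payoff 112 − 16.3×2.3 = 74.51) won't mimic when 74.51 ≥ 197 − 16.3·s*, i.e. s* ≥ 7.51.
Both must hold, so s* = max(6.43, 7.51) = 7.51. The mid-ability type's constraint binds.

7.51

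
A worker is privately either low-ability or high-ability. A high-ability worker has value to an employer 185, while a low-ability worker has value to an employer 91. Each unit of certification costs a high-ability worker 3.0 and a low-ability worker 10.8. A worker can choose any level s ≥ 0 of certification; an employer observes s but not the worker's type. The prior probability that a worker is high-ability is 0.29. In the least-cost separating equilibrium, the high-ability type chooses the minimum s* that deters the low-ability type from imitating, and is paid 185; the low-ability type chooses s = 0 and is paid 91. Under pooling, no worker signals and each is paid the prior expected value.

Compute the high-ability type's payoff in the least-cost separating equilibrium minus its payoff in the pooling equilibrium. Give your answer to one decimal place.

40.6

Least-cost separating signal: s* solves 91 = 185 − 10.8·s*, so s* = (185 − 91)/10.8 ≈ 8.7037.
High-ability type's separating payoff: 185 − 3.0 × s* = 185 − 3.0 × (185 − 91)/10.8 = 185 − 282/10.8 ≈ 158.889.
Pooling payoff: 0.29 × 185 + 0.71 × 91 = 118.26.
Difference: 158.889 − 118.26 = 40.629, i.e. 40.6 to one decimal place.
The high-ability type prefers to separate.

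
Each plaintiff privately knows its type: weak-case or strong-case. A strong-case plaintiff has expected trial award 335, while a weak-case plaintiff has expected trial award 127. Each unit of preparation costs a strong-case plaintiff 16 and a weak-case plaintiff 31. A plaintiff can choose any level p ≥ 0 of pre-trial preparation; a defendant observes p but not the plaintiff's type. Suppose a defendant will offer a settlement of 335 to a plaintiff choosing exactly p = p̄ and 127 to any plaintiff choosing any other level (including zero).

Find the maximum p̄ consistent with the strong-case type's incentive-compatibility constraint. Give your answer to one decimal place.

13.0

Choosing p̄ yields the strong-case type 335 − 16·p̄; choosing zero yields 127.
The strong-case type is indifferent at 335 − 16·p̄ = 127, i.e. p̄ = (335 − 127) / 16 = 13.0.
For any p̄ above 13.0 the strong-case type would rather pool at zero, so separation collapses.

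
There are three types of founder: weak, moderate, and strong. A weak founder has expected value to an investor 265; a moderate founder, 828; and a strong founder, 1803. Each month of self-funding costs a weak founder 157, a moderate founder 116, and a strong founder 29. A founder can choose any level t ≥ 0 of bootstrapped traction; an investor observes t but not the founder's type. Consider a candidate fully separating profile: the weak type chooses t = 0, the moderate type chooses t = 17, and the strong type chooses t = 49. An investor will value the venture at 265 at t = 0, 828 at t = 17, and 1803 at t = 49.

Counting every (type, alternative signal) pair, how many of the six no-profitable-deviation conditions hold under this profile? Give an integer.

5

Moderate (own payoff 828 − 116×17 = -1144): to t=0 gives 265 → profitable ✗; to t=49 gives 1803 − 116×49 = -3881 → no gain ✓.
Weak (own payoff 265): to t=17 gives 828 − 157×17 = -1841 → no gain ✓; to t=49 gives 1803 − 157×49 = -5890 → no gain ✓.
Strong (own payoff 1803 − 29×49 = 382): to t=0 gives 265 → no gain ✓; to t=17 gives 828 − 29×17 = 335 → no gain ✓.
5 of the 6 constraints hold; not an equilibrium.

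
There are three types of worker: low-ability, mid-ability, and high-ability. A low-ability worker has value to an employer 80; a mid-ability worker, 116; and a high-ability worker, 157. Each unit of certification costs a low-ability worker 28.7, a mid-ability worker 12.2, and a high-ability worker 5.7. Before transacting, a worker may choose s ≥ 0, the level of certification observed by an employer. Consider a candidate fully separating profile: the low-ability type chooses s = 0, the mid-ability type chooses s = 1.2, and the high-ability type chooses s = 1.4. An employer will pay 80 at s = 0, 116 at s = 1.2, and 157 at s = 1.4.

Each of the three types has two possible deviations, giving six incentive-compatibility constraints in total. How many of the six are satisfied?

3

Mid-ability (own payoff 116 − 12.2×1.2 = 101.36): to s=0 gives 80 → no gain ✓; to s=1.4 gives 157 − 12.2×1.4 = 139.92 → profitable ✗.
High-ability (own payoff 157 − 5.7×1.4 = 149.02): to s=0 gives 80 → no gain ✓; to s=1.2 gives 116 − 5.7×1.2 = 109.16 → no gain ✓.
Low-ability (own payoff 80): to s=1.2 gives 116 − 28.7×1.2 = 81.56 → profitable ✗; to s=1.4 gives 157 − 28.7×1.4 = 116.82 → profitable ✗.
3 of the 6 constraints hold; not an equilibrium.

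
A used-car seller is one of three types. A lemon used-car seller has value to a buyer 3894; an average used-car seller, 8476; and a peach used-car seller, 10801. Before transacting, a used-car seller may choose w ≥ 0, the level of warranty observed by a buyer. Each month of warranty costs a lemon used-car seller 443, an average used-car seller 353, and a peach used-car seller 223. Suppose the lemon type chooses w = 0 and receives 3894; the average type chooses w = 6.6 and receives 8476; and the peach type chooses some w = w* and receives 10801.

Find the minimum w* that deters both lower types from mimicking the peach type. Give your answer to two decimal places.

15.59

Lemon type (on-path payoff 3894) won't mimic when 3894 ≥ 10801 − 443·w*, i.e. w* ≥ 15.59.
Average type (on-path payoff 8476 − 353×6.6 = 6146.2) won't mimic when 6146.2 ≥ 10801 − 353·w*, i.e. w* ≥ 13.19.
Both must hold, so w* = max(15.59, 13.19) = 15.59. The lemon type's constraint binds.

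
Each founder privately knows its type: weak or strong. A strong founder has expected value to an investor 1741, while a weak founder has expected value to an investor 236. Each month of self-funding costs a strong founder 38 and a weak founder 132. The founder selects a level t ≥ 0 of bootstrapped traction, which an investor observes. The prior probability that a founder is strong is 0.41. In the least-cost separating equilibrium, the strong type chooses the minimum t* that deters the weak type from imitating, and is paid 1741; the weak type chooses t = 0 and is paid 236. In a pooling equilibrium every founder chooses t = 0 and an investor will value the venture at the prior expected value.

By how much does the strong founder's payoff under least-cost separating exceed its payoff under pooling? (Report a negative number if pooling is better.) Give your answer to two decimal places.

Least-cost separating signal: t* solves 236 = 1741 − 132·t*, so t* = (1741 − 236)/132 ≈ 11.4015.
Strong type's separating payoff: 1741 − 38 × t* = 1741 − 38 × (1741 − 236)/132 = 1741 − 57190/132 ≈ 1307.7424.
Pooling payoff: 0.41 × 1741 + 0.59 × 236 = 853.05.
Difference: 1307.7424 − 853.05 = 454.6924, i.e. 454.69 to two decimal places.
The strong type prefers to separate.

454.69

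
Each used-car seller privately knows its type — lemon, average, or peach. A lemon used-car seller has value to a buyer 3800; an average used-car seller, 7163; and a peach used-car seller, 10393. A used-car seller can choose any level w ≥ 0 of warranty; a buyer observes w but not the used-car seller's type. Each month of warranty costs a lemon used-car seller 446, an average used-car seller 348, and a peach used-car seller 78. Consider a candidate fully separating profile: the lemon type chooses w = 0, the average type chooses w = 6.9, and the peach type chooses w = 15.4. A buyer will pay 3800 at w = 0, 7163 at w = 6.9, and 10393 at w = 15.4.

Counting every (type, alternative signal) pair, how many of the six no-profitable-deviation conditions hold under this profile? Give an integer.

Average (own payoff 7163 − 348×6.9 = 4761.8): to w=0 gives 3800 → no gain ✓; to w=15.4 gives 10393 − 348×15.4 = 5033.8 → profitable ✗.
Peach (own payoff 10393 − 78×15.4 = 9191.8): to w=0 gives 3800 → no gain ✓; to w=6.9 gives 7163 − 78×6.9 = 6624.8 → no gain ✓.
Lemon (own payoff 3800): to w=6.9 gives 7163 − 446×6.9 = 4085.6 → profitable ✗; to w=15.4 gives 10393 − 446×15.4 = 3524.6 → no gain ✓.
4 of the 6 constraints hold; not an equilibrium.

4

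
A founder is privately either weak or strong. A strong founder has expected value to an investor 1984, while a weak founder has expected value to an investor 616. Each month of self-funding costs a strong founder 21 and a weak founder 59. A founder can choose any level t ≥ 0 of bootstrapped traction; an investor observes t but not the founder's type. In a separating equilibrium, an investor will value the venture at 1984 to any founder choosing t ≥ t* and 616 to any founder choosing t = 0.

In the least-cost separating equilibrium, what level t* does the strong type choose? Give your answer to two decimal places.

23.19

A weak founder choosing t = 0 receives 616.
Imitating at t* instead would pay 1984 at cost 59·t*, netting 1984 − 59·t*.
Indifference: 616 = 1984 − 59·t*, so t* = (1984 − 616) / 59 ≈ 23.19.
This is the weak type's binding incentive-compatibility constraint; any t ≥ 23.19 sustains separation on that side.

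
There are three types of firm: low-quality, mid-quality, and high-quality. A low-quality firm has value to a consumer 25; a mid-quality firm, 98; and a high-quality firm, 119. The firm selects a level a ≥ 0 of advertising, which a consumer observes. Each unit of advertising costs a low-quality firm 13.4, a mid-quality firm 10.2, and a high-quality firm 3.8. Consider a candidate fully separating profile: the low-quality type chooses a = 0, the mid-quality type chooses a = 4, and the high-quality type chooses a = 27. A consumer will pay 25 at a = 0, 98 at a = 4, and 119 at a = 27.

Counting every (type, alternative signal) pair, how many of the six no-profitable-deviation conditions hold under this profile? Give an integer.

3

High-quality (own payoff 119 − 3.8×27 = 16.4): to a=0 gives 25 → profitable ✗; to a=4 gives 98 − 3.8×4 = 82.8 → profitable ✗.
Low-quality (own payoff 25): to a=4 gives 98 − 13.4×4 = 44.4 → profitable ✗; to a=27 gives 119 − 13.4×27 = -242.8 → no gain ✓.
Mid-quality (own payoff 98 − 10.2×4 = 57.2): to a=0 gives 25 → no gain ✓; to a=27 gives 119 − 10.2×27 = -156.4 → no gain ✓.
3 of the 6 constraints hold; not an equilibrium.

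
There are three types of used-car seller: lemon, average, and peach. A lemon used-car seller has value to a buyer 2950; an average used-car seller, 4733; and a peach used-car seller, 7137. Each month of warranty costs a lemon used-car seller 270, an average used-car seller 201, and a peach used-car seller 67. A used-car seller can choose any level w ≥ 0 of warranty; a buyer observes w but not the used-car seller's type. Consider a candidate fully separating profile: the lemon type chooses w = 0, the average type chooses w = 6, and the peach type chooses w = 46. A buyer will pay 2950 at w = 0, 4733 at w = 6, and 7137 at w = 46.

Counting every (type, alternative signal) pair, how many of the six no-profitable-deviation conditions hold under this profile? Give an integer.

Peach (own payoff 7137 − 67×46 = 4055): to w=0 gives 2950 → no gain ✓; to w=6 gives 4733 − 67×6 = 4331 → profitable ✗.
Average (own payoff 4733 − 201×6 = 3527): to w=0 gives 2950 → no gain ✓; to w=46 gives 7137 − 201×46 = -2109 → no gain ✓.
Lemon (own payoff 2950): to w=6 gives 4733 − 270×6 = 3113 → profitable ✗; to w=46 gives 7137 − 270×46 = -5283 → no gain ✓.
4 of the 6 constraints hold; not an equilibrium.

4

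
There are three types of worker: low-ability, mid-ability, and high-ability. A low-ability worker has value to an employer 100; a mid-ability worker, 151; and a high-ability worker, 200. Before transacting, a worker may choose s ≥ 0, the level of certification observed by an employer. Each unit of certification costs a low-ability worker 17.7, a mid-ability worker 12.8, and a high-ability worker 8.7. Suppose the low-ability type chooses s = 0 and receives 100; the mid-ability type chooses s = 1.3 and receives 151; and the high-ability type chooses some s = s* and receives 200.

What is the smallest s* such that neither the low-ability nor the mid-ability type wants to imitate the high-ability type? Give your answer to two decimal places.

5.65

Mid-ability type (on-path payoff 151 − 12.8×1.3 = 134.36) won't mimic when 134.36 ≥ 200 − 12.8·s*, i.e. s* ≥ 5.13.
Low-ability type (on-path payoff 100) won't mimic when 100 ≥ 200 − 17.7·s*, i.e. s* ≥ 5.65.
Both must hold, so s* = max(5.65, 5.13) = 5.65. The low-ability type's constraint binds.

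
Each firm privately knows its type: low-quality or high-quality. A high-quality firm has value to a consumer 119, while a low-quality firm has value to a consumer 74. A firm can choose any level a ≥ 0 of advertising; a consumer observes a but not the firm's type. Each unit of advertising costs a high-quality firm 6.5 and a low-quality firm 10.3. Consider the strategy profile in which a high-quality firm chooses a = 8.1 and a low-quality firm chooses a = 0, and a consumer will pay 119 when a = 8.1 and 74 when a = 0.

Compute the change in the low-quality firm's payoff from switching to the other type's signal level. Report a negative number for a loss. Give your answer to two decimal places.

-38.43

Playing a = 0 the low-quality firm receives 74.
Deviating to a = 8.1 brings payment 119 at cost 10.3 × 8.1 = 83.43, netting 35.57.
Gain from deviating: 35.57 − 74 = -38.43.
The gain is negative, so the low-quality type's incentive-compatibility constraint is satisfied.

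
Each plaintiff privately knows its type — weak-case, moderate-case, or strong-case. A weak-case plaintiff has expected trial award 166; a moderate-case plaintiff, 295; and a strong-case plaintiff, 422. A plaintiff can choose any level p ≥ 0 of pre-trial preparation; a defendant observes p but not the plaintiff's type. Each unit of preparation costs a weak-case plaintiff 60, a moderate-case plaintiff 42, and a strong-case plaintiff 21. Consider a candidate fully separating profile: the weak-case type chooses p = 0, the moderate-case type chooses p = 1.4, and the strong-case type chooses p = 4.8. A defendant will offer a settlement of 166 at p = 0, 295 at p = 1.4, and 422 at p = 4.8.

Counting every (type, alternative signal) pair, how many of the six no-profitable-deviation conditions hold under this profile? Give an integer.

Strong-case (own payoff 422 − 21×4.8 = 321.2): to p=0 gives 166 → no gain ✓; to p=1.4 gives 295 − 21×1.4 = 265.6 → no gain ✓.
Moderate-case (own payoff 295 − 42×1.4 = 236.2): to p=0 gives 166 → no gain ✓; to p=4.8 gives 422 − 42×4.8 = 220.4 → no gain ✓.
Weak-case (own payoff 166): to p=1.4 gives 295 − 60×1.4 = 211 → profitable ✗; to p=4.8 gives 422 − 60×4.8 = 134 → no gain ✓.
5 of the 6 constraints hold; not an equilibrium.

5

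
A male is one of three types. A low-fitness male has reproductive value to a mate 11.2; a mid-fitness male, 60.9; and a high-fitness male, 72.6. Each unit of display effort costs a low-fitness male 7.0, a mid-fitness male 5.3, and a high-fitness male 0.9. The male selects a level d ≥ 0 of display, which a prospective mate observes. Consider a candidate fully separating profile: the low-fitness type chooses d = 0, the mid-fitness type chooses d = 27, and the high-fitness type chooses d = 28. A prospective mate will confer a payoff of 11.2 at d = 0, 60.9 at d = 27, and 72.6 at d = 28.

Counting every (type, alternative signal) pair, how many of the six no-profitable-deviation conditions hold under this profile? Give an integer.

4

High-fitness (own payoff 72.6 − 0.9×28 = 47.4): to d=0 gives 11.2 → no gain ✓; to d=27 gives 60.9 − 0.9×27 = 36.6 → no gain ✓.
Mid-fitness (own payoff 60.9 − 5.3×27 = -82.2): to d=0 gives 11.2 → profitable ✗; to d=28 gives 72.6 − 5.3×28 = -75.8 → profitable ✗.
Low-fitness (own payoff 11.2): to d=27 gives 60.9 − 7.0×27 = -128.1 → no gain ✓; to d=28 gives 72.6 − 7.0×28 = -123.4 → no gain ✓.
4 of the 6 constraints hold; not an equilibrium.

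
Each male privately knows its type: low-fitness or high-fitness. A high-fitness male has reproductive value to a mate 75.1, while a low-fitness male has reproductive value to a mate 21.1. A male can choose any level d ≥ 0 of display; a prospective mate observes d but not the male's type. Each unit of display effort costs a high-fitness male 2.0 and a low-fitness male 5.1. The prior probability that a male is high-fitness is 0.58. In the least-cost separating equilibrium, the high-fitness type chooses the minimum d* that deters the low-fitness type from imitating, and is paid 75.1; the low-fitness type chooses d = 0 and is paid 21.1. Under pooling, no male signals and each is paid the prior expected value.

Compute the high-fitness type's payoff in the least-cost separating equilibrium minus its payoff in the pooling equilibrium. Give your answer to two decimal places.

Least-cost separating signal: d* solves 21.1 = 75.1 − 5.1·d*, so d* = (75.1 − 21.1)/5.1 ≈ 10.5882.
High-fitness type's separating payoff: 75.1 − 2.0 × d* = 75.1 − 2.0 × (75.1 − 21.1)/5.1 = 75.1 − 108/5.1 ≈ 53.9235.
Pooling payoff: 0.58 × 75.1 + 0.42 × 21.1 = 52.42.
Difference: 53.9235 − 52.42 = 1.5035, i.e. 1.50 to two decimal places.
The high-fitness type prefers to separate.

1.50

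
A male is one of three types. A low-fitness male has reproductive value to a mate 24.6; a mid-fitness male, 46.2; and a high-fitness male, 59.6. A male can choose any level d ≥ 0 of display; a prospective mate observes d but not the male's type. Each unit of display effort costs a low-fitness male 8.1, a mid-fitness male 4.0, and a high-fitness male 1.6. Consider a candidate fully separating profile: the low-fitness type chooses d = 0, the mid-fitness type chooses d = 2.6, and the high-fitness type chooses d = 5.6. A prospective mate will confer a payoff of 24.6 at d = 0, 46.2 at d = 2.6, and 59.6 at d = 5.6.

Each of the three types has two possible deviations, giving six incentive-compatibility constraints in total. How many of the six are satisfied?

4

Low-fitness (own payoff 24.6): to d=2.6 gives 46.2 − 8.1×2.6 = 25.14 → profitable ✗; to d=5.6 gives 59.6 − 8.1×5.6 = 14.24 → no gain ✓.
High-fitness (own payoff 59.6 − 1.6×5.6 = 50.64): to d=0 gives 24.6 → no gain ✓; to d=2.6 gives 46.2 − 1.6×2.6 = 42.04 → no gain ✓.
Mid-fitness (own payoff 46.2 − 4.0×2.6 = 35.8): to d=0 gives 24.6 → no gain ✓; to d=5.6 gives 59.6 − 4.0×5.6 = 37.2 → profitable ✗.
4 of the 6 constraints hold; not an equilibrium.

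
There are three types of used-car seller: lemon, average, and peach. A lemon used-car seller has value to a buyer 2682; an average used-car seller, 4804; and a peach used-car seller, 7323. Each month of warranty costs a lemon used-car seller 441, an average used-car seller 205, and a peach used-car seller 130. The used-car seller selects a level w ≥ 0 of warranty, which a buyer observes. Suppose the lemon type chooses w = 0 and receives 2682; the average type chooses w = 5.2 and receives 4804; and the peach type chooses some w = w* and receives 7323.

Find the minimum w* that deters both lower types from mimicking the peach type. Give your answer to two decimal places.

Average type (on-path payoff 4804 − 205×5.2 = 3738) won't mimic when 3738 ≥ 7323 − 205·w*, i.e. w* ≥ 17.49.
Lemon type (on-path payoff 2682) won't mimic when 2682 ≥ 7323 − 441·w*, i.e. w* ≥ 10.52.
Both must hold, so w* = max(10.52, 17.49) = 17.49. The average type's constraint binds.

17.49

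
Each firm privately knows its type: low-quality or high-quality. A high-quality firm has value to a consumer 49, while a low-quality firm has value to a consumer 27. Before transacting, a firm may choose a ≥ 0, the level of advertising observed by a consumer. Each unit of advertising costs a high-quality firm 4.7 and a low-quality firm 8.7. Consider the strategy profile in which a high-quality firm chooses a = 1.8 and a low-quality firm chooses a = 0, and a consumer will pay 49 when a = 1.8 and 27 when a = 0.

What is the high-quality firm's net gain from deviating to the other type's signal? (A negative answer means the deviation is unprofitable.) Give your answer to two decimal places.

-13.54

Playing a = 1.8 the high-quality firm receives 49 − 4.7 × 1.8 = 40.54.
Deviating to a = 0 yields 27 instead.
Gain from deviating: 27 − 40.54 = -13.54.
The gain is negative, so the high-quality type's incentive-compatibility constraint is satisfied.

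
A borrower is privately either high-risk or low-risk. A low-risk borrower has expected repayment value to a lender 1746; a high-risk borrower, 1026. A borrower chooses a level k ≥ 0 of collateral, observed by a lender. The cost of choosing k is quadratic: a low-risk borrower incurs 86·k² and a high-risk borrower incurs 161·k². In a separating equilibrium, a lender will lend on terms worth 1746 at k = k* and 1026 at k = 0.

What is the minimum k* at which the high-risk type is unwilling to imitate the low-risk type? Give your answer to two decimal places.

2.11

The high-risk type at k = 0 receives 1026; imitating at k* yields 1746 − 161·k*².
Indifference: 1026 = 1746 − 161·k*², so k*² = (1746 − 1026) / 161 ≈ 4.4720.
k* = √4.4720 ≈ 2.11.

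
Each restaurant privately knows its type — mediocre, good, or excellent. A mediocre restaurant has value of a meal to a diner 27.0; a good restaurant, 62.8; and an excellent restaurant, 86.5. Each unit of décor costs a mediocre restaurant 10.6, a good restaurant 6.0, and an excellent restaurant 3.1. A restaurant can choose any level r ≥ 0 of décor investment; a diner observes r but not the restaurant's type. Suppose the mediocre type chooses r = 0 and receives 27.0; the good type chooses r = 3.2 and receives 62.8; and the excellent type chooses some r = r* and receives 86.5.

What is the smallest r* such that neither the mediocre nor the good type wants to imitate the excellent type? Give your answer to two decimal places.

Mediocre type (on-path payoff 27.0) won't mimic when 27.0 ≥ 86.5 − 10.6·r*, i.e. r* ≥ 5.61.
Good type (on-path payoff 62.8 − 6.0×3.2 = 43.6) won't mimic when 43.6 ≥ 86.5 − 6.0·r*, i.e. r* ≥ 7.15.
Both must hold, so r* = max(5.61, 7.15) = 7.15. The good type's constraint binds.

7.15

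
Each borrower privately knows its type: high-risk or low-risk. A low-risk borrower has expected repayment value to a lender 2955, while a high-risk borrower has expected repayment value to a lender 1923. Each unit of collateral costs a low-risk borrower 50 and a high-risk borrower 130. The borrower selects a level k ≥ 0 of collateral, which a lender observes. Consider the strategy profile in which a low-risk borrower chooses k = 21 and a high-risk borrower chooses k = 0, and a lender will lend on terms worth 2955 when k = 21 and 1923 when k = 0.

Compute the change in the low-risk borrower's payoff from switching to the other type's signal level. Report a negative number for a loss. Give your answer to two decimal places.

Playing k = 21 the low-risk borrower receives 2955 − 50 × 21 = 1905.
Deviating to k = 0 yields 1923 instead.
Gain from deviating: 1923 − 1905 = 18.00.
The gain is positive, so the low-risk type's incentive-compatibility constraint is violated — this profile is not a separating equilibrium.

18.00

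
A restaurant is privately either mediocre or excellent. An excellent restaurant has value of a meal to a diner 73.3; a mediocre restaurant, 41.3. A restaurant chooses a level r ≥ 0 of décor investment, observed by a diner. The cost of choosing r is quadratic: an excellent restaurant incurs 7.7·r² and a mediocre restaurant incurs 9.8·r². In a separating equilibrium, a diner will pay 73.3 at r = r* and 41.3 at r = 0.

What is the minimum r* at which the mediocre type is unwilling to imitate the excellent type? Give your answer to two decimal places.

1.81

The mediocre type at r = 0 receives 41.3; imitating at r* yields 73.3 − 9.8·r*².
Indifference: 41.3 = 73.3 − 9.8·r*², so r*² = (73.3 − 41.3) / 9.8 ≈ 3.2653.
r* = √3.2653 ≈ 1.81.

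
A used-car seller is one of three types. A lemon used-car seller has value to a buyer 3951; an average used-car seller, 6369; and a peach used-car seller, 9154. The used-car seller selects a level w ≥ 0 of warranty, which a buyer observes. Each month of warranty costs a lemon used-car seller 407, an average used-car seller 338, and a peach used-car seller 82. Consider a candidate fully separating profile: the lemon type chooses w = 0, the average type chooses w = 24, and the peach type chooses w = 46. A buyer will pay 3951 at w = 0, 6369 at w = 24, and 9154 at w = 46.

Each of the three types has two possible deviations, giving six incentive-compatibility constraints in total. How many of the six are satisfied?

Average (own payoff 6369 − 338×24 = -1743): to w=0 gives 3951 → profitable ✗; to w=46 gives 9154 − 338×46 = -6394 → no gain ✓.
Lemon (own payoff 3951): to w=24 gives 6369 − 407×24 = -3399 → no gain ✓; to w=46 gives 9154 − 407×46 = -9568 → no gain ✓.
Peach (own payoff 9154 − 82×46 = 5382): to w=0 gives 3951 → no gain ✓; to w=24 gives 6369 − 82×24 = 4401 → no gain ✓.
5 of the 6 constraints hold; not an equilibrium.

5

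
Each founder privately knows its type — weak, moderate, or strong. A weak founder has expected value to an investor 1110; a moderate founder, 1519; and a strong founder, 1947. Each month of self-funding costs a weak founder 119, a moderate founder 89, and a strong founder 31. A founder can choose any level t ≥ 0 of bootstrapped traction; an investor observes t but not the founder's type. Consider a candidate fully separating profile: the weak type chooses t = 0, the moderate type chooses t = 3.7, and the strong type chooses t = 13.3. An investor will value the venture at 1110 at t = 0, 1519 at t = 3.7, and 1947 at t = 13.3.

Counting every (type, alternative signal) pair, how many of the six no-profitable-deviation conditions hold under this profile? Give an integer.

Weak (own payoff 1110): to t=3.7 gives 1519 − 119×3.7 = 1078.7 → no gain ✓; to t=13.3 gives 1947 − 119×13.3 = 364.3 → no gain ✓.
Strong (own payoff 1947 − 31×13.3 = 1534.7): to t=0 gives 1110 → no gain ✓; to t=3.7 gives 1519 − 31×3.7 = 1404.3 → no gain ✓.
Moderate (own payoff 1519 − 89×3.7 = 1189.7): to t=0 gives 1110 → no gain ✓; to t=13.3 gives 1947 − 89×13.3 = 763.3 → no gain ✓.
6 of the 6 constraints hold; this profile is a separating equilibrium.

6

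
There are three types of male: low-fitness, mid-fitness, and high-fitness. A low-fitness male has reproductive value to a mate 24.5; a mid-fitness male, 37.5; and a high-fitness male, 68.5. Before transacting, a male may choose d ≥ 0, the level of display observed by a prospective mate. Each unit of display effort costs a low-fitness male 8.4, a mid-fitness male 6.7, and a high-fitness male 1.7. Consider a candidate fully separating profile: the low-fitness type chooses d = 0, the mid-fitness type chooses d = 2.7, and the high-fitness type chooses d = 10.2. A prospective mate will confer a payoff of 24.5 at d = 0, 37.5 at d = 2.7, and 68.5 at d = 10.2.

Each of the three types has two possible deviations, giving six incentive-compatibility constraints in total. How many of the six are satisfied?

High-fitness (own payoff 68.5 − 1.7×10.2 = 51.16): to d=0 gives 24.5 → no gain ✓; to d=2.7 gives 37.5 − 1.7×2.7 = 32.91 → no gain ✓.
Low-fitness (own payoff 24.5): to d=2.7 gives 37.5 − 8.4×2.7 = 14.82 → no gain ✓; to d=10.2 gives 68.5 − 8.4×10.2 = -17.18 → no gain ✓.
Mid-fitness (own payoff 37.5 − 6.7×2.7 = 19.41): to d=0 gives 24.5 → profitable ✗; to d=10.2 gives 68.5 − 6.7×10.2 = 0.16 → no gain ✓.
5 of the 6 constraints hold; not an equilibrium.

5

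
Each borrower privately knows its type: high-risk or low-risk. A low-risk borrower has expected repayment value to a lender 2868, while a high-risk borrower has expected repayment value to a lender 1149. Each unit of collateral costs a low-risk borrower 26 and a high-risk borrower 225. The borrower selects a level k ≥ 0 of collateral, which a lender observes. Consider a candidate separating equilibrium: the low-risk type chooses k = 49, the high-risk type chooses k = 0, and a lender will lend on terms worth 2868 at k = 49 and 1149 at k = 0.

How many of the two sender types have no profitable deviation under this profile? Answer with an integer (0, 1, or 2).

Low-risk type: signal → 2868 − 26 × 49 = 1594; deviate to 0 → 1149. IC holds (1594 ≥ 1149).
High-risk type: stay at 0 → 1149; mimic → 2868 − 225 × 49 = -8157. IC holds (1149 ≥ -8157).
2 of 2 constraints hold, so this is a separating equilibrium.

2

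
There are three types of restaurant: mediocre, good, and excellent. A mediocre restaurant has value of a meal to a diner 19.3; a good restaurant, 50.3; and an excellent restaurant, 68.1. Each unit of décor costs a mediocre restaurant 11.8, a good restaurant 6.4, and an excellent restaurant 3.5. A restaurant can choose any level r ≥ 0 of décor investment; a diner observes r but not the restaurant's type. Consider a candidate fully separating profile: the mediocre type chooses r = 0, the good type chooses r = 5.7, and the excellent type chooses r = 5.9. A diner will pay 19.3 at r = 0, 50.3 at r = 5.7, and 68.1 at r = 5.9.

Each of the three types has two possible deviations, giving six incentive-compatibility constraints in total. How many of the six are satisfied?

Good (own payoff 50.3 − 6.4×5.7 = 13.82): to r=0 gives 19.3 → profitable ✗; to r=5.9 gives 68.1 − 6.4×5.9 = 30.34 → profitable ✗.
Mediocre (own payoff 19.3): to r=5.7 gives 50.3 − 11.8×5.7 = -16.96 → no gain ✓; to r=5.9 gives 68.1 − 11.8×5.9 = -1.52 → no gain ✓.
Excellent (own payoff 68.1 − 3.5×5.9 = 47.45): to r=0 gives 19.3 → no gain ✓; to r=5.7 gives 50.3 − 3.5×5.7 = 30.35 → no gain ✓.
4 of the 6 constraints hold; not an equilibrium.

4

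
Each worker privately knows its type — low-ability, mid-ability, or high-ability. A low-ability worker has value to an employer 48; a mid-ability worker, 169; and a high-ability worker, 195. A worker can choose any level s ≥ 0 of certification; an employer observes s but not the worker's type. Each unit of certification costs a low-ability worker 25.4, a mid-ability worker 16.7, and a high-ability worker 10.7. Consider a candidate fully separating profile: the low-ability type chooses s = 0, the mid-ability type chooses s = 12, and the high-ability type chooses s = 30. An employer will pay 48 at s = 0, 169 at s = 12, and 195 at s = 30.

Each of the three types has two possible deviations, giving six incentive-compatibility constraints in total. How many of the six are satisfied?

3

Mid-ability (own payoff 169 − 16.7×12 = -31.4): to s=0 gives 48 → profitable ✗; to s=30 gives 195 − 16.7×30 = -306 → no gain ✓.
Low-ability (own payoff 48): to s=12 gives 169 − 25.4×12 = -135.8 → no gain ✓; to s=30 gives 195 − 25.4×30 = -567 → no gain ✓.
High-ability (own payoff 195 − 10.7×30 = -126): to s=0 gives 48 → profitable ✗; to s=12 gives 169 − 10.7×12 = 40.6 → profitable ✗.
3 of the 6 constraints hold; not an equilibrium.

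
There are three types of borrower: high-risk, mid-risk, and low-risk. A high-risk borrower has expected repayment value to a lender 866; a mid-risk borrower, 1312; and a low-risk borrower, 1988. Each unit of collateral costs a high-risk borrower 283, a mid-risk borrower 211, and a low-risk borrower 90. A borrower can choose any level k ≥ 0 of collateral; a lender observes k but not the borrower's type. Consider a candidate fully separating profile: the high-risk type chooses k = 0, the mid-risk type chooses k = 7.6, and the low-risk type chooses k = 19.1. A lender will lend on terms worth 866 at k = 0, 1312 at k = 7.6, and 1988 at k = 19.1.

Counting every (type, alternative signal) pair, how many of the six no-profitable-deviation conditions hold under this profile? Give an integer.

High-risk (own payoff 866): to k=7.6 gives 1312 − 283×7.6 = -838.8 → no gain ✓; to k=19.1 gives 1988 − 283×19.1 = -3417.3 → no gain ✓.
Low-risk (own payoff 1988 − 90×19.1 = 269): to k=0 gives 866 → profitable ✗; to k=7.6 gives 1312 − 90×7.6 = 628 → profitable ✗.
Mid-risk (own payoff 1312 − 211×7.6 = -291.6): to k=0 gives 866 → profitable ✗; to k=19.1 gives 1988 − 211×19.1 = -2042.1 → no gain ✓.
3 of the 6 constraints hold; not an equilibrium.

3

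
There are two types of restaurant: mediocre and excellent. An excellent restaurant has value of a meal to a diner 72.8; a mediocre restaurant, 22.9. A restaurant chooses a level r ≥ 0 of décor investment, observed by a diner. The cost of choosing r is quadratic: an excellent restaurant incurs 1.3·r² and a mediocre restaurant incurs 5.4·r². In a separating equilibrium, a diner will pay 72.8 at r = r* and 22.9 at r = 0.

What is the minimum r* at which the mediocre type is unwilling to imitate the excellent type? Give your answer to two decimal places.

The mediocre type at r = 0 receives 22.9; imitating at r* yields 72.8 − 5.4·r*².
Indifference: 22.9 = 72.8 − 5.4·r*², so r*² = (72.8 − 22.9) / 5.4 ≈ 9.2407.
r* = √9.2407 ≈ 3.04.

3.04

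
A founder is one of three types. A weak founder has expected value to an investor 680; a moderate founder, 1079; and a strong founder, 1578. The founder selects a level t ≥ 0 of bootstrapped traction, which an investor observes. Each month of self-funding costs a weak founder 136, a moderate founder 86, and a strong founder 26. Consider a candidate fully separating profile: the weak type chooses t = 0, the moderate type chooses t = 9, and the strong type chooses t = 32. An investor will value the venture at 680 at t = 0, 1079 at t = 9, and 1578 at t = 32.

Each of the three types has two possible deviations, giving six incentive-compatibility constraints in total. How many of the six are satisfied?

Weak (own payoff 680): to t=9 gives 1079 − 136×9 = -145 → no gain ✓; to t=32 gives 1578 − 136×32 = -2774 → no gain ✓.
Strong (own payoff 1578 − 26×32 = 746): to t=0 gives 680 → no gain ✓; to t=9 gives 1079 − 26×9 = 845 → profitable ✗.
Moderate (own payoff 1079 − 86×9 = 305): to t=0 gives 680 → profitable ✗; to t=32 gives 1578 − 86×32 = -1174 → no gain ✓.
4 of the 6 constraints hold; not an equilibrium.

4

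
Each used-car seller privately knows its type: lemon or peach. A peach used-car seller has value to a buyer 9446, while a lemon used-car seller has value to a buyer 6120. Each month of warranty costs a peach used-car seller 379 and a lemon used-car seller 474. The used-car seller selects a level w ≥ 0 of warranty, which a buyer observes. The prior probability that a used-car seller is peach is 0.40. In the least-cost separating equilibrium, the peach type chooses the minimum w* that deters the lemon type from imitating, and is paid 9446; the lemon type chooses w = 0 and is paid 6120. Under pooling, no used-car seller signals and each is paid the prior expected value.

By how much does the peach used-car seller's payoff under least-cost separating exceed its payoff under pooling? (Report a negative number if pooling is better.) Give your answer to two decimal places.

Least-cost separating signal: w* solves 6120 = 9446 − 474·w*, so w* = (9446 − 6120)/474 ≈ 7.0169.
Peach type's separating payoff: 9446 − 379 × w* = 9446 − 379 × (9446 − 6120)/474 = 9446 − 1260554/474 ≈ 6786.6034.
Pooling payoff: 0.40 × 9446 + 0.60 × 6120 = 7450.4.
Difference: 6786.6034 − 7450.4 = -663.7966, i.e. -663.80 to two decimal places.
The peach type would prefer the pooling outcome.

-663.80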